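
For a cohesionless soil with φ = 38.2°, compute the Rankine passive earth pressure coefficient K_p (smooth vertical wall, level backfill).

4.24

K_p = (1 + sin φ)/(1 − sin φ) = tan²(45° + 38.2°/2) = 4.241.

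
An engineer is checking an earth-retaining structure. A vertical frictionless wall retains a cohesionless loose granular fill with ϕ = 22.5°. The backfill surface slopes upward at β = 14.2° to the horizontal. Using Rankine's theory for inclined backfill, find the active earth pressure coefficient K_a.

0.519

K_a = cos β · (cos β − √(cos²β − cos²φ)) / (cos β + √(cos²β − cos²φ)).
cos β = 0.9694, cos φ = 0.9239, √(cos²β − cos²φ) = 0.2937.
K_a = 0.9694 × (0.9694 − 0.2937)/(0.9694 + 0.2937) = 0.5186.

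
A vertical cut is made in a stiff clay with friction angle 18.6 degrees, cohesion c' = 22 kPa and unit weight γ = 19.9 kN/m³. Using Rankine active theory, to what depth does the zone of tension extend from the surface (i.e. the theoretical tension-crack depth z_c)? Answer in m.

K_a = tan²(45° − 18.6°/2) = 0.5163; √K_a = 0.7186.
The active pressure is zero where K_a γ z = 2c√K_a, so z_c = 2c/(γ√K_a) = 2×22/(19.9×0.7186) = 3.077 m.

3.08 m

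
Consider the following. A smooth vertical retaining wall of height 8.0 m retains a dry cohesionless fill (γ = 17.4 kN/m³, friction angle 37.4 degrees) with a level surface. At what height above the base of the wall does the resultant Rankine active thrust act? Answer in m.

2.67 m

K_a = 0.2443.
The pressure distribution is triangular, so the resultant acts at H/3 above the base = 8.0/3 = 2.667 m.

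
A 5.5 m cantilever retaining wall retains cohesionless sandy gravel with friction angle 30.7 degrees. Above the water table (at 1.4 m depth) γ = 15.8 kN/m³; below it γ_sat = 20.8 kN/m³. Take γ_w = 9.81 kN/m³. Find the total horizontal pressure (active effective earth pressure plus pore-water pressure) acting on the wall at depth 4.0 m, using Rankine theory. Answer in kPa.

K_a = (1 − sin φ)/(1 + sin φ) = 0.3240.
γ' = 20.8 − 9.81 = 10.99 kN/m³.
Effective vertical stress at 4.0 m: σ'_v = 15.8×1.4 + 10.99×2.60 = 50.69 kPa.
σ'_h = K_a σ'_v = 0.3240 × 50.69 = 16.43 kPa; u = γ_w × 2.60 = 25.51 kPa.
Total σ_h = 16.43 + 25.51 = 41.93 kPa.

41.9 kPa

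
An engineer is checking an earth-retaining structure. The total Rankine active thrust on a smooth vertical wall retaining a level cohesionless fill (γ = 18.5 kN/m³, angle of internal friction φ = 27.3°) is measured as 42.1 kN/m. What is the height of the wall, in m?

3.50 m

K_a = 0.3711. P_a = ½ K_a γ H² ⇒ H = √(2P_a/(K_a γ)).
H = √(2×42.1/(0.3711×18.5)) = 3.502 m.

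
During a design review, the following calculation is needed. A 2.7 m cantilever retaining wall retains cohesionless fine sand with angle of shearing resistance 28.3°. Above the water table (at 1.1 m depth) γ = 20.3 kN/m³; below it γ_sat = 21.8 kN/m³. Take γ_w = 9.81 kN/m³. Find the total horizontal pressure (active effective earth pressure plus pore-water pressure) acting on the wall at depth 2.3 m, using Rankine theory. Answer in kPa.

24.9 kPa

K_a = (1 − sin φ)/(1 + sin φ) = 0.3568.
γ' = 21.8 − 9.81 = 11.99 kN/m³.
Effective vertical stress at 2.3 m: σ'_v = 20.3×1.1 + 11.99×1.20 = 36.72 kPa.
σ'_h = K_a σ'_v = 0.3568 × 36.72 = 13.10 kPa; u = γ_w × 1.20 = 11.77 kPa.
Total σ_h = 13.10 + 11.77 = 24.87 kPa.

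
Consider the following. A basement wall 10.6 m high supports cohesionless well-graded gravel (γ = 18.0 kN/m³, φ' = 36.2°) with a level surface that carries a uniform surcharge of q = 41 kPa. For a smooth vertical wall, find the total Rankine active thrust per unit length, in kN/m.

K_a = tan²(45° − φ/2) = 0.2574.
Soil triangle: ½ K_a γ H² = 0.5×0.2574×18.0×10.6² = 260.3 kN/m.
Surcharge rectangle: K_a q H = 0.2574×41×10.6 = 111.9 kN/m.
Total = 260.3 + 111.9 = 372.1 kN/m.

372 kN/m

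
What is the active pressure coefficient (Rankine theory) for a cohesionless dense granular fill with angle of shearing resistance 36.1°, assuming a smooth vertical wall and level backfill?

K_a = (1 − sin φ)/(1 + sin φ) = (1 − sin 36.1°)/(1 + sin 36.1°) = 0.2585.

0.258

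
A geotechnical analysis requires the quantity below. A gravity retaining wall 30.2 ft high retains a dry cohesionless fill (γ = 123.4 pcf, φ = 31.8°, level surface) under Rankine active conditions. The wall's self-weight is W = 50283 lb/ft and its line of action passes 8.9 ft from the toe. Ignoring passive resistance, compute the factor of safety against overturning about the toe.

K_a = tan²(45° − 31.8°/2) = 0.3098.
P_a = ½K_aγH² = 0.5×0.3098×123.4×30.2² = 17430 lb/ft, acting at H/3 = 10.07 ft above the base.
Overturning moment M_o = P_a × H/3 = 17430 × 10.07 = 175500.
Resisting moment M_r = W × 8.9 = 50283 × 8.9 = 447500.
FS_overturning = M_r/M_o = 447500/175500 = 2.550.

2.55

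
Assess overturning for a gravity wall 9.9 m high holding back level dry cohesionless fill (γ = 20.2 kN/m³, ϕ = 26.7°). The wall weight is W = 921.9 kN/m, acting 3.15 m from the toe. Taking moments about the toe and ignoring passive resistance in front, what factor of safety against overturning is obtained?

2.34

K_a = tan²(45° − 26.7°/2) = 0.3800.
P_a = ½K_aγH² = 0.5×0.3800×20.2×9.9² = 376.1 kN/m, acting at H/3 = 3.300 m above the base.
Overturning moment M_o = P_a × H/3 = 376.1 × 3.300 = 1241.
Resisting moment M_r = W × 3.15 = 921.9 × 3.15 = 2904.
FS_overturning = M_r/M_o = 2904/1241 = 2.340.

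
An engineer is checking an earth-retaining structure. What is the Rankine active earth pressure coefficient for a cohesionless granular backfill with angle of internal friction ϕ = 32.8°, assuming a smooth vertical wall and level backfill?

K_a = (1 − sin φ)/(1 + sin φ) = (1 − sin 32.8°)/(1 + sin 32.8°) = 0.2973.

0.297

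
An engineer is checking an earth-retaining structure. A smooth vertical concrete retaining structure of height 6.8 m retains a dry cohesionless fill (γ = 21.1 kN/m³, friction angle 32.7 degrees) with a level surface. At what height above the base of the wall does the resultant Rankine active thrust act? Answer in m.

K_a = 0.2985.
The pressure distribution is triangular, so the resultant acts at H/3 above the base = 6.8/3 = 2.267 m.

2.27 m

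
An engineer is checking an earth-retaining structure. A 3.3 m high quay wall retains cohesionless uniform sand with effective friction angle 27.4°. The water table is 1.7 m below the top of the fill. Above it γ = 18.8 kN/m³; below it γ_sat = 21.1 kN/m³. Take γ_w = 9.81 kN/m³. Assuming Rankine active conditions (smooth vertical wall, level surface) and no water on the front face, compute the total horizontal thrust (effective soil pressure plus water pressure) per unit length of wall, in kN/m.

K_a = tan²(45° − φ/2) = 0.3697.
γ' = 21.1 − 9.81 = 11.29 kN/m³. Depth below WT = 1.6 m.
σ'_h at WT = K_a γ d_w = 11.81 kPa; at base = 11.81 + K_a γ' × 1.6 = 18.49 kPa.
P₁ (0–1.7 m) = ½×11.81×1.7 = 10.04. P₂ (1.7–3.3 m) = ½(11.81+18.49)×1.6 = 24.25.
P_w = ½ γ_w h₂² = 0.5×9.81×1.6² = 12.56. Total = 10.04+24.25+12.56 = 46.85 kN/m.

46.8 kN/m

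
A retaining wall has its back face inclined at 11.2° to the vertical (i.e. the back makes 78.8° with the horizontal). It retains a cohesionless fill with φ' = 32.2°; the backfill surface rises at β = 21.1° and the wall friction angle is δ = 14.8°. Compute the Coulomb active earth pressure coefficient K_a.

0.515

K_a = sin²(α+φ) / [sin²α · sin(α−δ) · (1 + √{sin(φ+δ)sin(φ−β) / (sin(α−δ)sin(α+β))})²].
With α = 78.8°, φ = 32.2°, δ = 14.8°, β = 21.1°: K_a = 0.5150.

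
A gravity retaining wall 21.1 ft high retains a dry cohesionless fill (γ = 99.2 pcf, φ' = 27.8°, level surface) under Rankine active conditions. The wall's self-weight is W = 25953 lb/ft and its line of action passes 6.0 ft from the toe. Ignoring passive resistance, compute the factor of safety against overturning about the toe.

K_a = tan²(45° − 27.8°/2) = 0.3639.
P_a = ½K_aγH² = 0.5×0.3639×99.2×21.1² = 8036 lb/ft, acting at H/3 = 7.033 ft above the base.
Overturning moment M_o = P_a × H/3 = 8036 × 7.033 = 56520.
Resisting moment M_r = W × 6.0 = 25953 × 6.0 = 155700.
FS_overturning = M_r/M_o = 155700/56520 = 2.755.

2.76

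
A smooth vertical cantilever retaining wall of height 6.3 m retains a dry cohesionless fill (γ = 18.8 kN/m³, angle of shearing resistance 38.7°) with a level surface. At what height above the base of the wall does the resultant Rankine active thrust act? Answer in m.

K_a = 0.2306.
The pressure distribution is triangular, so the resultant acts at H/3 above the base = 6.3/3 = 2.100 m.

2.10 m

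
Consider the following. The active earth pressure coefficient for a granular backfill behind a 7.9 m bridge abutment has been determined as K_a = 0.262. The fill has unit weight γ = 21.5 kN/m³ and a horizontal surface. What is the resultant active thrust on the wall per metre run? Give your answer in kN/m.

176 kN/m

P = ½ K_a γ H² = 0.5 × 0.262 × 21.5 × 7.9² = 175.8 kN/m.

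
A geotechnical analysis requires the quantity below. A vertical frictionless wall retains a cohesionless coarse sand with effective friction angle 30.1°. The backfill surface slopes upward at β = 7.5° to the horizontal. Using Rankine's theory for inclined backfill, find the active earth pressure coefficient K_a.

0.341

K_a = cos β · (cos β − √(cos²β − cos²φ)) / (cos β + √(cos²β − cos²φ)).
cos β = 0.9914, cos φ = 0.8652, √(cos²β − cos²φ) = 0.4842.
K_a = 0.9914 × (0.9914 − 0.4842)/(0.9914 + 0.4842) = 0.3408.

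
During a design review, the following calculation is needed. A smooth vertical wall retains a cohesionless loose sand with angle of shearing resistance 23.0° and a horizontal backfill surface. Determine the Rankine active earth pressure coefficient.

0.438

K_a = tan²(45° − φ/2) = tan²(33.50°) = 0.4381.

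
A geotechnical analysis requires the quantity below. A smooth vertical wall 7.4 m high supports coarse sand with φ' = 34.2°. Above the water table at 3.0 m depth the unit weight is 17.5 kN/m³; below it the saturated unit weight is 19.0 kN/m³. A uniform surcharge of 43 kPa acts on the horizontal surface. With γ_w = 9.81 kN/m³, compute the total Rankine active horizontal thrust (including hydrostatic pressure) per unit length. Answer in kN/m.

296 kN/m

K_a = tan²(45° − φ/2) = 0.2803.
γ' = 19.0 − 9.81 = 9.190 kN/m³. h₂ = H − d_w = 4.4 m.
σ'_h: at surface K_a·q = 12.05; at WT K_a(q+γd_w) = 26.77; at base K_a(q+γd_w+γ'h₂) = 38.11 kPa.
P₁ = ½(12.05+26.77)×3.0 = 58.24; P₂ = ½(26.77+38.11)×4.4 = 142.7; P_w = ½γ_w h₂² = 94.96.
Total = 58.24+142.7+94.96 = 295.9 kN/m.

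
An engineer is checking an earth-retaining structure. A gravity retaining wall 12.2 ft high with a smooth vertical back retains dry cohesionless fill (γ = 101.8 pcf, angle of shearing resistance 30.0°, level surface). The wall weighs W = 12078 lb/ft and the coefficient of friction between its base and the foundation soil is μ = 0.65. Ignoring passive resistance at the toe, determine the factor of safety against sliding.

K_a = tan²(45° − 30.0°/2) = 0.3333.
P_a = ½K_aγH² = 0.5×0.3333×101.8×12.2² = 2525 lb/ft, acting at H/3 = 4.067 ft above the base.
FS_sliding = μW / P_a = 0.65×12078 / 2525 = 3.109.

3.11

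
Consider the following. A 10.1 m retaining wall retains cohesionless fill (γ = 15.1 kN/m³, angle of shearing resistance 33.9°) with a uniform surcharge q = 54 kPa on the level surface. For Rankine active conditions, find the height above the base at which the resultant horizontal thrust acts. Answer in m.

4.06 m

K_a = 0.2839.
Triangular part P₁ = ½K_aγH² = 218.7 at H/3 = 3.367 m; rectangular part P₂ = K_a q H = 154.8 at H/2 = 5.050 m.
ȳ = (P₁·3.367 + P₂·5.050)/(P₁+P₂) = 4.065 m.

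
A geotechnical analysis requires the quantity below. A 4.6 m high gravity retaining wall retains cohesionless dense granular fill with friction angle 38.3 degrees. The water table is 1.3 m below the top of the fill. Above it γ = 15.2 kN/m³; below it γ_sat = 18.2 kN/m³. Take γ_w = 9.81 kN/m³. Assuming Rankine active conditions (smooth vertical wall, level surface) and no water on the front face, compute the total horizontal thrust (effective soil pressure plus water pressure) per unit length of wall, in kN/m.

K_a = tan²(45° − φ/2) = 0.2347.
γ' = 18.2 − 9.81 = 8.390 kN/m³. Depth below WT = 3.3 m.
σ'_h at WT = K_a γ d_w = 4.638 kPa; at base = 4.638 + K_a γ' × 3.3 = 11.14 kPa.
P₁ (0–1.3 m) = ½×4.638×1.3 = 3.015. P₂ (1.3–4.6 m) = ½(4.638+11.14)×3.3 = 26.03.
P_w = ½ γ_w h₂² = 0.5×9.81×3.3² = 53.42. Total = 3.015+26.03+53.42 = 82.46 kN/m.

82.5 kN/m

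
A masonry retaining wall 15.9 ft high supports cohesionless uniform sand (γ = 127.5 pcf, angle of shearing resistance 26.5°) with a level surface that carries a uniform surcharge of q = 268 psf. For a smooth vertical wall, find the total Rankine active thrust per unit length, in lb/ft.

K_a = tan²(45° − φ/2) = 0.3829.
Soil triangle: ½ K_a γ H² = 0.5×0.3829×127.5×15.9² = 6172 lb/ft.
Surcharge rectangle: K_a q H = 0.3829×268×15.9 = 1632 lb/ft.
Total = 6172 + 1632 = 7803 lb/ft.

7800 lb/ft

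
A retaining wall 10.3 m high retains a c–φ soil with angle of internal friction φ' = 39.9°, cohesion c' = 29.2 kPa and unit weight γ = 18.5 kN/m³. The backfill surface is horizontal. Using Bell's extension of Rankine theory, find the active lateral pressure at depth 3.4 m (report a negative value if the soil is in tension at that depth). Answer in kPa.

K_a = (1 − sin φ)/(1 + sin φ) = 0.2184.
σ_a = K_a γ z − 2c√K_a = 0.2184×18.5×3.4 − 2×29.2×0.4674 = -13.55 kPa.

-13.6 kPa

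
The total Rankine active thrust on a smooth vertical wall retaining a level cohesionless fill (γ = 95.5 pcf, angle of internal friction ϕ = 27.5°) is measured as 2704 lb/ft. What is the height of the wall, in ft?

K_a = 0.3682. P_a = ½ K_a γ H² ⇒ H = √(2P_a/(K_a γ)).
H = √(2×2704/(0.3682×95.5)) = 12.40 ft.

12.4 ft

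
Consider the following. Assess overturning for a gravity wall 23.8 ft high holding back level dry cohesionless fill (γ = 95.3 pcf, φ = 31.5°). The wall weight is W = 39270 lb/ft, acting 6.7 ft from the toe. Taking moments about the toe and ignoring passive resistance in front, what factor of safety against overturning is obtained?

K_a = tan²(45° − 31.5°/2) = 0.3136.
P_a = ½K_aγH² = 0.5×0.3136×95.3×23.8² = 8465 lb/ft, acting at H/3 = 7.933 ft above the base.
Overturning moment M_o = P_a × H/3 = 8465 × 7.933 = 67160.
Resisting moment M_r = W × 6.7 = 39270 × 6.7 = 263100.
FS_overturning = M_r/M_o = 263100/67160 = 3.918.

3.92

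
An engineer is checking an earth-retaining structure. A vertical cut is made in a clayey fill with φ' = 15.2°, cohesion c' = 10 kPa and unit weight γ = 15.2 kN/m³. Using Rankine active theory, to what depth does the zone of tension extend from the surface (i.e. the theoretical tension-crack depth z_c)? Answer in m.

1.72 m

K_a = tan²(45° − 15.2°/2) = 0.5845; √K_a = 0.7646.
The active pressure is zero where K_a γ z = 2c√K_a, so z_c = 2c/(γ√K_a) = 2×10/(15.2×0.7646) = 1.721 m.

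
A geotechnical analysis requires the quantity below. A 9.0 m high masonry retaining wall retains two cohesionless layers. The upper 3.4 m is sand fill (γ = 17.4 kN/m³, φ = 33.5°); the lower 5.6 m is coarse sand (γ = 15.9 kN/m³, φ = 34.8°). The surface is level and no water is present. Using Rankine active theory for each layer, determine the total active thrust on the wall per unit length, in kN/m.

K_a1 = tan²(45°−33.5°/2) = 0.2887; K_a2 = tan²(45°−34.8°/2) = 0.2733.
Layer 1: σ at base = K_a1 γ₁ h₁ = 17.08 kPa; P₁ = ½×17.08×3.4 = 29.04.
Layer 2: σ_v at top = γ₁h₁ = 59.16; σ_h top = K_a2×59.16 = 16.17; σ_h base = K_a2×(59.16+15.9×5.6) = 40.50.
P₂ = ½(16.17+40.50)×5.6 = 158.7. Total P_a = 29.04+158.7 = 187.7 kN/m.

188 kN/m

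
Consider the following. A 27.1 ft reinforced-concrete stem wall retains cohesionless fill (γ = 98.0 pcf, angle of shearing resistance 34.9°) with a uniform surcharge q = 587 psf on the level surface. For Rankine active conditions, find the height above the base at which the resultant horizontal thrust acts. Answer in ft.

K_a = 0.2721.
Triangular part P₁ = ½K_aγH² = 9793 at H/3 = 9.033 ft; rectangular part P₂ = K_a q H = 4329 at H/2 = 13.55 ft.
ȳ = (P₁·9.033 + P₂·13.55)/(P₁+P₂) = 10.42 ft.

10.4 ft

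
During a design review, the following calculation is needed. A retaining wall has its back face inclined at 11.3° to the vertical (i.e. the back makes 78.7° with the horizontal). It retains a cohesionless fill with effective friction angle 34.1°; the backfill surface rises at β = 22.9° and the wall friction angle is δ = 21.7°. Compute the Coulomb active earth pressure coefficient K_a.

K_a = sin²(α+φ) / [sin²α · sin(α−δ) · (1 + √{sin(φ+δ)sin(φ−β) / (sin(α−δ)sin(α+β))})²].
With α = 78.7°, φ = 34.1°, δ = 21.7°, β = 22.9°: K_a = 0.5066.

0.507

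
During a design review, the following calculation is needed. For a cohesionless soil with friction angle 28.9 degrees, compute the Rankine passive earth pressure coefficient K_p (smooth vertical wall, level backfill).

2.87

K_p = (1 + sin φ)/(1 − sin φ) = tan²(45° + 28.9°/2) = 2.871.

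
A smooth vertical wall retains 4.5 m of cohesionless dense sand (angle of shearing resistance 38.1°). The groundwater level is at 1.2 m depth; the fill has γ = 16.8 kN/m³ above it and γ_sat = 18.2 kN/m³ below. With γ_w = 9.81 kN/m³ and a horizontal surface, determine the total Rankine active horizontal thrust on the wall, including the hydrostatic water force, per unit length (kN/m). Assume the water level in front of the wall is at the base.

82.9 kN/m

K_a = tan²(45° − φ/2) = 0.2368.
γ' = 18.2 − 9.81 = 8.390 kN/m³. Depth below WT = 3.3 m.
σ'_h at WT = K_a γ d_w = 4.775 kPa; at base = 4.775 + K_a γ' × 3.3 = 11.33 kPa.
P₁ (0–1.2 m) = ½×4.775×1.2 = 2.865. P₂ (1.2–4.5 m) = ½(4.775+11.33)×3.3 = 26.58.
P_w = ½ γ_w h₂² = 0.5×9.81×3.3² = 53.42. Total = 2.865+26.58+53.42 = 82.86 kN/m.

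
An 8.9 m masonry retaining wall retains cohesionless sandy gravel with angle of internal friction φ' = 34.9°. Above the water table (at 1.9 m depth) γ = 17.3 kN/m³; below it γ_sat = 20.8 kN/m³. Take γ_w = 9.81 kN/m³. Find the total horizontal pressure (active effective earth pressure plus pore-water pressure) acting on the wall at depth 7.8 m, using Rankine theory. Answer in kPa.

K_a = (1 − sin φ)/(1 + sin φ) = 0.2721.
γ' = 20.8 − 9.81 = 10.99 kN/m³.
Effective vertical stress at 7.8 m: σ'_v = 17.3×1.9 + 10.99×5.90 = 97.71 kPa.
σ'_h = K_a σ'_v = 0.2721 × 97.71 = 26.59 kPa; u = γ_w × 5.90 = 57.88 kPa.
Total σ_h = 26.59 + 57.88 = 84.47 kPa.

84.5 kPa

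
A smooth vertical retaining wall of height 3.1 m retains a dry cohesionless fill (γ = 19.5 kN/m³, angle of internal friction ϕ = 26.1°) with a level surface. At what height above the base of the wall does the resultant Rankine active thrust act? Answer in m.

K_a = 0.3889.
The pressure distribution is triangular, so the resultant acts at H/3 above the base = 3.1/3 = 1.033 m.

1.03 m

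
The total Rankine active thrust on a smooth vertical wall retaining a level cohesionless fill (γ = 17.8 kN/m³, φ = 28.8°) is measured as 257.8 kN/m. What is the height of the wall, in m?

K_a = 0.3498. P_a = ½ K_a γ H² ⇒ H = √(2P_a/(K_a γ)).
H = √(2×257.8/(0.3498×17.8)) = 9.101 m.

9.10 m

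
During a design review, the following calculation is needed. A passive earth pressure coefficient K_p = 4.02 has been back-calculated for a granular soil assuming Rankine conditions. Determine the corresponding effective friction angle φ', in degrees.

37.0°

K_p = (1+sin φ)/(1−sin φ) ⇒ sin φ = (K_p − 1)/(K_p + 1) = 0.6016.
φ = arcsin(0.6016) = 36.98°.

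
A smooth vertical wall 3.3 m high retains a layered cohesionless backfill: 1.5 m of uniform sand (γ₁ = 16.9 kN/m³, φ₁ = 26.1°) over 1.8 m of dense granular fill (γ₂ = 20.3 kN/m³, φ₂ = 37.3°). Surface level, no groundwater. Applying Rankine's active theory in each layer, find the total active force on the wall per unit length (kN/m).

26.7 kN/m

K_a1 = tan²(45°−26.1°/2) = 0.3889; K_a2 = tan²(45°−37.3°/2) = 0.2453.
Layer 1: σ at base = K_a1 γ₁ h₁ = 9.860 kPa; P₁ = ½×9.860×1.5 = 7.395.
Layer 2: σ_v at top = γ₁h₁ = 25.35; σ_h top = K_a2×25.35 = 6.219; σ_h base = K_a2×(25.35+20.3×1.8) = 15.18.
P₂ = ½(6.219+15.18)×1.8 = 19.26. Total P_a = 7.395+19.26 = 26.66 kN/m.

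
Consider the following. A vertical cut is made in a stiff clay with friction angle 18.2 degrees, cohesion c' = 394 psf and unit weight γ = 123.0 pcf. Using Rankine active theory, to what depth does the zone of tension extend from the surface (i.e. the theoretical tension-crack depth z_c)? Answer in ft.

K_a = tan²(45° − 18.2°/2) = 0.5240; √K_a = 0.7239.
The active pressure is zero where K_a γ z = 2c√K_a, so z_c = 2c/(γ√K_a) = 2×394/(123.0×0.7239) = 8.850 ft.

8.85 ft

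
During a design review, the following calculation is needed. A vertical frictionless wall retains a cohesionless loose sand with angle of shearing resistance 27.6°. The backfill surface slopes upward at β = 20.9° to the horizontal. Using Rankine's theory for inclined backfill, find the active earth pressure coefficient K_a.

0.485

K_a = cos β · (cos β − √(cos²β − cos²φ)) / (cos β + √(cos²β − cos²φ)).
cos β = 0.9342, cos φ = 0.8862, √(cos²β − cos²φ) = 0.2956.
K_a = 0.9342 × (0.9342 − 0.2956)/(0.9342 + 0.2956) = 0.4851.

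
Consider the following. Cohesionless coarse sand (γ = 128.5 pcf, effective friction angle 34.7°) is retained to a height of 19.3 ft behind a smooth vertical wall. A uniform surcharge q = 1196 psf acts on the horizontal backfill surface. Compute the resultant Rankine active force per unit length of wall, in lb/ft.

12900 lb/ft

K_a = tan²(45° − φ/2) = 0.2745.
Soil triangle: ½ K_a γ H² = 0.5×0.2745×128.5×19.3² = 6569 lb/ft.
Surcharge rectangle: K_a q H = 0.2745×1196×19.3 = 6336 lb/ft.
Total = 6569 + 6336 = 12900 lb/ft.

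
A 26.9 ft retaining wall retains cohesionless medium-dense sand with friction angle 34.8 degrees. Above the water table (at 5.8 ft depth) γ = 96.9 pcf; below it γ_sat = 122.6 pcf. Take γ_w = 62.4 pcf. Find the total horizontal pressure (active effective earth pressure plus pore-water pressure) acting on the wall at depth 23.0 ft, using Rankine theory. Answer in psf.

K_a = (1 − sin φ)/(1 + sin φ) = 0.2733.
γ' = 122.6 − 62.4 = 60.20 pcf.
Effective vertical stress at 23.0 ft: σ'_v = 96.9×5.8 + 60.20×17.2 = 1597 psf.
σ'_h = K_a σ'_v = 0.2733 × 1597 = 436.6 psf; u = γ_w × 17.2 = 1073 psf.
Total σ_h = 436.6 + 1073 = 1510 psf.

1510 psf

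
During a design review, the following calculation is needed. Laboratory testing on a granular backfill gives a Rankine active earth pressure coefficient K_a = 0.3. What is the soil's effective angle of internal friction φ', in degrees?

32.6°

K_a = tan²(45° − φ/2) ⇒ 45° − φ/2 = arctan(√0.3) = 28.71°.
φ = 2(45° − 28.71°) = 32.58°.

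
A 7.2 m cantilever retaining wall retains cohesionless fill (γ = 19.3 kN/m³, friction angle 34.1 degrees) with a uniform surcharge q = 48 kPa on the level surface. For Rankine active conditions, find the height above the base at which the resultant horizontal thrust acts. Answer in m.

K_a = 0.2815.
Triangular part P₁ = ½K_aγH² = 140.8 at H/3 = 2.400 m; rectangular part P₂ = K_a q H = 97.30 at H/2 = 3.600 m.
ȳ = (P₁·2.400 + P₂·3.600)/(P₁+P₂) = 2.890 m.

2.89 m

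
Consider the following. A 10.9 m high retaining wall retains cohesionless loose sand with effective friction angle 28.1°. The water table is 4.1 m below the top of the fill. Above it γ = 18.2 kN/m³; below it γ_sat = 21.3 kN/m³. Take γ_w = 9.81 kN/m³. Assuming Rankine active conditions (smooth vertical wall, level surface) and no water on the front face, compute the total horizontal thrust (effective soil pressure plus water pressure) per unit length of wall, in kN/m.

560 kN/m

K_a = tan²(45° − φ/2) = 0.3596.
γ' = 21.3 − 9.81 = 11.49 kN/m³. Depth below WT = 6.8 m.
σ'_h at WT = K_a γ d_w = 26.83 kPa; at base = 26.83 + K_a γ' × 6.8 = 54.93 kPa.
P₁ (0–4.1 m) = ½×26.83×4.1 = 55.01. P₂ (4.1–10.9 m) = ½(26.83+54.93)×6.8 = 278.0.
P_w = ½ γ_w h₂² = 0.5×9.81×6.8² = 226.8. Total = 55.01+278.0+226.8 = 559.8 kN/m.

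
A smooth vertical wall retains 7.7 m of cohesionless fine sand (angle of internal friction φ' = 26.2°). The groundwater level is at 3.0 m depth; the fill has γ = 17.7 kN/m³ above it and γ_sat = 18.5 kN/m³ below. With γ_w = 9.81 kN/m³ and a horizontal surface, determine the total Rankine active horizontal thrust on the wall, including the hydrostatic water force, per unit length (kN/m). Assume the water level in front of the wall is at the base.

273 kN/m

K_a = tan²(45° − φ/2) = 0.3874.
γ' = 18.5 − 9.81 = 8.690 kN/m³. Depth below WT = 4.7 m.
σ'_h at WT = K_a γ d_w = 20.57 kPa; at base = 20.57 + K_a γ' × 4.7 = 36.40 kPa.
P₁ (0–3.0 m) = ½×20.57×3.0 = 30.86. P₂ (3.0–7.7 m) = ½(20.57+36.40)×4.7 = 133.9.
P_w = ½ γ_w h₂² = 0.5×9.81×4.7² = 108.4. Total = 30.86+133.9+108.4 = 273.1 kN/m.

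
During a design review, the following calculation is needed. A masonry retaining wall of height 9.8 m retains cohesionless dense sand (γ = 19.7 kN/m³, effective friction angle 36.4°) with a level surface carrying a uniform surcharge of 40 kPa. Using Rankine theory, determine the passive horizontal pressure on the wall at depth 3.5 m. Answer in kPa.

427 kPa

K_p = (1 + sin φ)/(1 − sin φ) = 3.919.
σ_v = γz + q = 19.7 × 3.5 + 40 = 109.0 kPa.
σ_h = K_p σ_v = 3.919 × 109.0 = 427.0 kPa.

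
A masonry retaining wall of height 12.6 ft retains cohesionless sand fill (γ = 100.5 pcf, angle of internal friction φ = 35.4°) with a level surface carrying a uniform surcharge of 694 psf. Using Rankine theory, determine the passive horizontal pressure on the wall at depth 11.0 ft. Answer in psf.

K_p = (1 + sin φ)/(1 − sin φ) = 3.754.
σ_v = γz + q = 100.5 × 11.0 + 694 = 1800 psf.
σ_h = K_p σ_v = 3.754 × 1800 = 6755 psf.

6750 psf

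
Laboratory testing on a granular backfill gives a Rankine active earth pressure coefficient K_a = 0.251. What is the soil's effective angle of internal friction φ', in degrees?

K_a = tan²(45° − φ/2) ⇒ 45° − φ/2 = arctan(√0.251) = 26.61°.
φ = 2(45° − 26.61°) = 36.78°.

36.8°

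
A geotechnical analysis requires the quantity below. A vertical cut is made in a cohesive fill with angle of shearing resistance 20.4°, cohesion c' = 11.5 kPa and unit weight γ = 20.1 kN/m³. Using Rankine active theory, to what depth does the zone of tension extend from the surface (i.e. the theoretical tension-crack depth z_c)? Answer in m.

1.65 m

K_a = tan²(45° − 20.4°/2) = 0.4831; √K_a = 0.6950.
The active pressure is zero where K_a γ z = 2c√K_a, so z_c = 2c/(γ√K_a) = 2×11.5/(20.1×0.6950) = 1.646 m.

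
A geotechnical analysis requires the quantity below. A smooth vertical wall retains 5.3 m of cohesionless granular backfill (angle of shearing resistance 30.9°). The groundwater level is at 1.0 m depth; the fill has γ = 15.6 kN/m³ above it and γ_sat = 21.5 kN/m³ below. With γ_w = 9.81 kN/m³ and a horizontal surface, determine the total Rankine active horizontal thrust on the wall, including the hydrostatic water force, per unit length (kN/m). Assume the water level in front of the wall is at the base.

K_a = tan²(45° − φ/2) = 0.3214.
γ' = 21.5 − 9.81 = 11.69 kN/m³. Depth below WT = 4.3 m.
σ'_h at WT = K_a γ d_w = 5.014 kPa; at base = 5.014 + K_a γ' × 4.3 = 21.17 kPa.
P₁ (0–1.0 m) = ½×5.014×1.0 = 2.507. P₂ (1.0–5.3 m) = ½(5.014+21.17)×4.3 = 56.30.
P_w = ½ γ_w h₂² = 0.5×9.81×4.3² = 90.69. Total = 2.507+56.30+90.69 = 149.5 kN/m.

149 kN/m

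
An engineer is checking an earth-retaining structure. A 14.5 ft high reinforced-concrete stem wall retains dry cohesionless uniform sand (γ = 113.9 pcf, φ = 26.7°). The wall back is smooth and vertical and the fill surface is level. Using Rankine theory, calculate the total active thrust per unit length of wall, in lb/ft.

K_a = tan²(45° − φ/2) = 0.3800.
P_a = ½ K_a γ H² = 0.5 × 0.3800 × 113.9 × 14.5² = 4550 lb/ft.

4550 lb/ft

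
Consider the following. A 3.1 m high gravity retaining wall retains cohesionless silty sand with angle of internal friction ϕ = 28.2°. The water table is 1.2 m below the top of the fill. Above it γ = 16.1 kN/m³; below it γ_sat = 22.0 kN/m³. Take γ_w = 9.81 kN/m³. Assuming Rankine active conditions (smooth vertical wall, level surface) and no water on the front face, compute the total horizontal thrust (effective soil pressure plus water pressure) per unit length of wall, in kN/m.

42.9 kN/m

K_a = tan²(45° − φ/2) = 0.3582.
γ' = 22.0 − 9.81 = 12.19 kN/m³. Depth below WT = 1.9 m.
σ'_h at WT = K_a γ d_w = 6.920 kPa; at base = 6.920 + K_a γ' × 1.9 = 15.22 kPa.
P₁ (0–1.2 m) = ½×6.920×1.2 = 4.152. P₂ (1.2–3.1 m) = ½(6.920+15.22)×1.9 = 21.03.
P_w = ½ γ_w h₂² = 0.5×9.81×1.9² = 17.71. Total = 4.152+21.03+17.71 = 42.89 kN/m.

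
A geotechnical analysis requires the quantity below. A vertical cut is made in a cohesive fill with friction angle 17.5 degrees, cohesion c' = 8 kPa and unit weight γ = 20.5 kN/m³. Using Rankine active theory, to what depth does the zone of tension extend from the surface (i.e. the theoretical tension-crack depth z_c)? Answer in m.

1.06 m

K_a = tan²(45° − 17.5°/2) = 0.5376; √K_a = 0.7332.
The active pressure is zero where K_a γ z = 2c√K_a, so z_c = 2c/(γ√K_a) = 2×8/(20.5×0.7332) = 1.064 m.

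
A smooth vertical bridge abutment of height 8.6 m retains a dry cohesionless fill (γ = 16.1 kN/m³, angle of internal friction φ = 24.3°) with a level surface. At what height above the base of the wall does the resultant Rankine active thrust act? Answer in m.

K_a = 0.4169.
The pressure distribution is triangular, so the resultant acts at H/3 above the base = 8.6/3 = 2.867 m.

2.87 m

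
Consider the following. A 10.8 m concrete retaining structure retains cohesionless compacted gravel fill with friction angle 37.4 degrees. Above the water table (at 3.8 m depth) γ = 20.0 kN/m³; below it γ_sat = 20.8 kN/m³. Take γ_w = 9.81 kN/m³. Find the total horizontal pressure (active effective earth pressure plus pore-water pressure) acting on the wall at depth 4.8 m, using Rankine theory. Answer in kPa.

31.1 kPa

K_a = (1 − sin φ)/(1 + sin φ) = 0.2443.
γ' = 20.8 − 9.81 = 10.99 kN/m³.
Effective vertical stress at 4.8 m: σ'_v = 20.0×3.8 + 10.99×1.00 = 86.99 kPa.
σ'_h = K_a σ'_v = 0.2443 × 86.99 = 21.25 kPa; u = γ_w × 1.00 = 9.810 kPa.
Total σ_h = 21.25 + 9.810 = 31.06 kPa.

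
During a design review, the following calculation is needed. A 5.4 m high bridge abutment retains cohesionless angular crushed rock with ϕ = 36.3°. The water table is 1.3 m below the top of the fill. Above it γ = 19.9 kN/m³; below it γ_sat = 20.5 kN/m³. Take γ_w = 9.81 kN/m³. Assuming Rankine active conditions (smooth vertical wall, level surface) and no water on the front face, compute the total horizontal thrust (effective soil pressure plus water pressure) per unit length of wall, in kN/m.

K_a = tan²(45° − φ/2) = 0.2563.
γ' = 20.5 − 9.81 = 10.69 kN/m³. Depth below WT = 4.1 m.
σ'_h at WT = K_a γ d_w = 6.630 kPa; at base = 6.630 + K_a γ' × 4.1 = 17.86 kPa.
P₁ (0–1.3 m) = ½×6.630×1.3 = 4.309. P₂ (1.3–5.4 m) = ½(6.630+17.86)×4.1 = 50.21.
P_w = ½ γ_w h₂² = 0.5×9.81×4.1² = 82.45. Total = 4.309+50.21+82.45 = 137.0 kN/m.

137 kN/m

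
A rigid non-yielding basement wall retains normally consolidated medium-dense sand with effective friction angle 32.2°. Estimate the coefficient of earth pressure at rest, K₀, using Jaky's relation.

0.467

K₀ = 1 − sin φ' = 1 − sin 32.2° = 0.4671.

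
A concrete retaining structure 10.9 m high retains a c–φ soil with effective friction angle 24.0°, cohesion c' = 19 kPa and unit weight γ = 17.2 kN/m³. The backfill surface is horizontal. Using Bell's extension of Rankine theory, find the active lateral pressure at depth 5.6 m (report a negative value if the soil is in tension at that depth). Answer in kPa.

15.9 kPa

K_a = (1 − sin φ)/(1 + sin φ) = 0.4217.
σ_a = K_a γ z − 2c√K_a = 0.4217×17.2×5.6 − 2×19×0.6494 = 15.94 kPa.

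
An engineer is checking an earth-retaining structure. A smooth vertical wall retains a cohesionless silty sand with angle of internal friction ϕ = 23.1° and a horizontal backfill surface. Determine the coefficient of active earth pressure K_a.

0.436

K_a = tan²(45° − φ/2) = tan²(33.45°) = 0.4364.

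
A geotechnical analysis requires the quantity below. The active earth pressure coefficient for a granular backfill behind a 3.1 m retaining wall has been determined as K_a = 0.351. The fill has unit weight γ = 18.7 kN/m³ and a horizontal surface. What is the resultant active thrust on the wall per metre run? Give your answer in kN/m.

P = ½ K_a γ H² = 0.5 × 0.351 × 18.7 × 3.1² = 31.54 kN/m.

31.5 kN/m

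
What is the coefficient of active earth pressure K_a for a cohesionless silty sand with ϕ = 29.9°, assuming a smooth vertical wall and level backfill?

0.335

K_a = (1 − sin φ)/(1 + sin φ) = (1 − sin 29.9°)/(1 + sin 29.9°) = 0.3347.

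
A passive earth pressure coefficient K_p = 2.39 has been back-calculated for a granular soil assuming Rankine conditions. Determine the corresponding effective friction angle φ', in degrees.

24.2°

K_p = (1+sin φ)/(1−sin φ) ⇒ sin φ = (K_p − 1)/(K_p + 1) = 0.4100.
φ = arcsin(0.4100) = 24.21°.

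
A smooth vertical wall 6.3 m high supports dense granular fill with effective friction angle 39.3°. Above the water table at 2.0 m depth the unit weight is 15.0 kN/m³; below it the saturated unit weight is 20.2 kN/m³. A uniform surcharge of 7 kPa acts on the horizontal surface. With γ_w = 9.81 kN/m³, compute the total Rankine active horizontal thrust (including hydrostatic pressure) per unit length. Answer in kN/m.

K_a = tan²(45° − φ/2) = 0.2245.
γ' = 20.2 − 9.81 = 10.39 kN/m³. h₂ = H − d_w = 4.3 m.
σ'_h: at surface K_a·q = 1.571; at WT K_a(q+γd_w) = 8.305; at base K_a(q+γd_w+γ'h₂) = 18.33 kPa.
P₁ = ½(1.571+8.305)×2.0 = 9.876; P₂ = ½(8.305+18.33)×4.3 = 57.27; P_w = ½γ_w h₂² = 90.69.
Total = 9.876+57.27+90.69 = 157.8 kN/m.

158 kN/m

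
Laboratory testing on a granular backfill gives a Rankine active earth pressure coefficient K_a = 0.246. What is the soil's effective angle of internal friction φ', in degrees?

37.2°

K_a = tan²(45° − φ/2) ⇒ 45° − φ/2 = arctan(√0.246) = 26.38°.
φ = 2(45° − 26.38°) = 37.24°.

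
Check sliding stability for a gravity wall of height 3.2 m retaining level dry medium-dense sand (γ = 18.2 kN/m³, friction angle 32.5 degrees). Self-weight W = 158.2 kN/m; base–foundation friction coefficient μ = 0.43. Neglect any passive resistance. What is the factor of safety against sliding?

2.43

K_a = tan²(45° − 32.5°/2) = 0.3010.
P_a = ½K_aγH² = 0.5×0.3010×18.2×3.2² = 28.05 kN/m, acting at H/3 = 1.067 m above the base.
FS_sliding = μW / P_a = 0.43×158.2 / 28.05 = 2.425.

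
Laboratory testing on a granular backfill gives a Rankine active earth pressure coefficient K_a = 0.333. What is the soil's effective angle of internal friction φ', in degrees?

K_a = tan²(45° − φ/2) ⇒ 45° − φ/2 = arctan(√0.333) = 29.99°.
φ = 2(45° − 29.99°) = 30.02°.

30.0°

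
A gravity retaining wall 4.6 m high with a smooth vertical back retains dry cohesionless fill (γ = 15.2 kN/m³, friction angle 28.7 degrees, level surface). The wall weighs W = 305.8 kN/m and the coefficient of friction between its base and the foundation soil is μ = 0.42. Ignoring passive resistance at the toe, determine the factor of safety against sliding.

K_a = tan²(45° − 28.7°/2) = 0.3511.
P_a = ½K_aγH² = 0.5×0.3511×15.2×4.6² = 56.47 kN/m, acting at H/3 = 1.533 m above the base.
FS_sliding = μW / P_a = 0.42×305.8 / 56.47 = 2.274.

2.27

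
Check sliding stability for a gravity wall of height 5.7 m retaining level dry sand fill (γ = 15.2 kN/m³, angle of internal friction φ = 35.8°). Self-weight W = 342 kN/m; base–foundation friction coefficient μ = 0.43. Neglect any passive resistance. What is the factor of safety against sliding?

K_a = tan²(45° − 35.8°/2) = 0.2619.
P_a = ½K_aγH² = 0.5×0.2619×15.2×5.7² = 64.66 kN/m, acting at H/3 = 1.900 m above the base.
FS_sliding = μW / P_a = 0.43×342 / 64.66 = 2.274.

2.27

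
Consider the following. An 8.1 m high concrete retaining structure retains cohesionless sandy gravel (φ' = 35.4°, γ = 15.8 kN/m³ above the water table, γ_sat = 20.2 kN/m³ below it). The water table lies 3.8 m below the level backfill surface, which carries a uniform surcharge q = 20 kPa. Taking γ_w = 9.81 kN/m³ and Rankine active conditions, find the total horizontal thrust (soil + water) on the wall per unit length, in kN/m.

K_a = tan²(45° − φ/2) = 0.2664.
γ' = 20.2 − 9.81 = 10.39 kN/m³. h₂ = H − d_w = 4.3 m.
σ'_h: at surface K_a·q = 5.328; at WT K_a(q+γd_w) = 21.32; at base K_a(q+γd_w+γ'h₂) = 33.22 kPa.
P₁ = ½(5.328+21.32)×3.8 = 50.64; P₂ = ½(21.32+33.22)×4.3 = 117.3; P_w = ½γ_w h₂² = 90.69.
Total = 50.64+117.3+90.69 = 258.6 kN/m.

259 kN/m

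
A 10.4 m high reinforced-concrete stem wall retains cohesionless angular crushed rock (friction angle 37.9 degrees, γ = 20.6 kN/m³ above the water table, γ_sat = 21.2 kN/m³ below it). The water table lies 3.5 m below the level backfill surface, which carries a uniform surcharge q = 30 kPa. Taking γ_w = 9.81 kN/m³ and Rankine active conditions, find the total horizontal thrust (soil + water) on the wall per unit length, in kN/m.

522 kN/m

K_a = tan²(45° − φ/2) = 0.2389.
γ' = 21.2 − 9.81 = 11.39 kN/m³. h₂ = H − d_w = 6.9 m.
σ'_h: at surface K_a·q = 7.168; at WT K_a(q+γd_w) = 24.40; at base K_a(q+γd_w+γ'h₂) = 43.17 kPa.
P₁ = ½(7.168+24.40)×3.5 = 55.24; P₂ = ½(24.40+43.17)×6.9 = 233.1; P_w = ½γ_w h₂² = 233.5.
Total = 55.24+233.1+233.5 = 521.9 kN/m.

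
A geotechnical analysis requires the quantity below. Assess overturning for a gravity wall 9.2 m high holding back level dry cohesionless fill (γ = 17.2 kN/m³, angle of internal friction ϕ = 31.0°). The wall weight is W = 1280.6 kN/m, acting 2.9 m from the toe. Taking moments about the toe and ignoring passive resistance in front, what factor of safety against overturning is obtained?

5.20

K_a = tan²(45° − 31.0°/2) = 0.3201.
P_a = ½K_aγH² = 0.5×0.3201×17.2×9.2² = 233.0 kN/m, acting at H/3 = 3.067 m above the base.
Overturning moment M_o = P_a × H/3 = 233.0 × 3.067 = 714.5.
Resisting moment M_r = W × 2.9 = 1280.6 × 2.9 = 3714.
FS_overturning = M_r/M_o = 3714/714.5 = 5.197.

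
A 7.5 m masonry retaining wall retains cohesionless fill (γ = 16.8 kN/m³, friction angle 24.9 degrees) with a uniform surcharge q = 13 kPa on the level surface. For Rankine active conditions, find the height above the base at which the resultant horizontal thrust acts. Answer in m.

K_a = 0.4074.
Triangular part P₁ = ½K_aγH² = 192.5 at H/3 = 2.500 m; rectangular part P₂ = K_a q H = 39.72 at H/2 = 3.750 m.
ȳ = (P₁·2.500 + P₂·3.750)/(P₁+P₂) = 2.714 m.

2.71 m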